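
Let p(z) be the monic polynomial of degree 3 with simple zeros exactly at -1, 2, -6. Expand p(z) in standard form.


The polynomial is p(z) = ∏_{α ∈ S} (z − α), where S = {-1, 2, -6}.
Expanding the product yields: p(z) = z^3 + 5·z^2 -8·z -12.
The resulting polynomial has degree 3 and real coefficients as required.

p(z) = z^3 + 5·z^2 -8·z -12.


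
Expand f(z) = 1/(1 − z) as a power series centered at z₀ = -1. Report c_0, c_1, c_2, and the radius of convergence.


Let w = z − z₀, so z = z₀ + w.
Then 1 − z = 1 − (z₀ + w) = (1 − z₀) − w = 2 − w.
f(z) = 1/(2 − w) = (1/(2)) · 1/(1 − w/(2)) = Σ_{n≥0} w^n / (2)^(n+1).
So c_n = 1/(2)^(n+1):
  c_0 = 1/(2)^1 = 1/2.
  c_1 = 1/(2)^2 = 1/4.
  c_2 = 1/(2)^3 = 1/8.
The series is valid for |w/d| < 1, i.e. |z − z₀| < |d|.
Radius of convergence: R = |1 − z₀| = |2| = 2 (distance from z₀ to the singularity z = 1).

c_0 = 1/2, c_1 = 1/4, c_2 = 1/8; R = 2.


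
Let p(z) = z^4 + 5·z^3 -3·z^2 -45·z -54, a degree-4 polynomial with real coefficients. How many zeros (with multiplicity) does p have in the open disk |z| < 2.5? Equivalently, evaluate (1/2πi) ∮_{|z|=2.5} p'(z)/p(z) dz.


The zeros of p are: -3, -3, -2, 3.
Their magnitudes are: 3, 3, 2, 3.
Zeros with |z| < R = 2.5: -2.
Count = 1.
By the argument principle, (1/2πi) ∮_{|z|=R} p'(z)/p(z) dz equals exactly this count.

Number of zeros inside |z| < 2.5: 1.


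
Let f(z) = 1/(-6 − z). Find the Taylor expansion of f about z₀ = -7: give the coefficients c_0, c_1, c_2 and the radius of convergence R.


Let w = z − z₀, so z = z₀ + w.
Then -6 − z = -6 − (z₀ + w) = (-6 − z₀) − w = 1 − w.
f(z) = 1/(1 − w) = (1/(1)) · 1/(1 − w/(1)) = Σ_{n≥0} w^n / (1)^(n+1).
So c_n = 1/(1)^(n+1):
  c_0 = 1/(1)^1 = 1.
  c_1 = 1/(1)^2 = 1.
  c_2 = 1/(1)^3 = 1.
The series is valid for |w/d| < 1, i.e. |z − z₀| < |d|.
Radius of convergence: R = |-6 − z₀| = |1| = 1 (distance from z₀ to the singularity z = -6).

c_0 = 1, c_1 = 1, c_2 = 1; R = 1.


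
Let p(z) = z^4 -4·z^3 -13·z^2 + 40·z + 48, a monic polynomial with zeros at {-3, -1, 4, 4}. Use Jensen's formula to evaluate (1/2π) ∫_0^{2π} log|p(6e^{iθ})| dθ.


Zeros: -3, -1, 4, 4; r = 6.
Inside |z| < r: -3, -1, 4, 4. Outside (|z| ≥ r): ∅.
p(0) = 48, so log|p(0)| = log(48) = 3.8712.
Apply Jensen: I(r) = log|p(0)| + Σ_k log(r/|z_k|), summed over zeros inside |z| < r.
  log(r/|z_k|) for z_k = -3: log(6/3) = 0.6931
  log(r/|z_k|) for z_k = -1: log(6/1) = 1.7918
  log(r/|z_k|) for z_k = 4: log(6/4) = 0.4055
  log(r/|z_k|) for z_k = 4: log(6/4) = 0.4055
Sum over inside zeros: 3.2958.
I(r) = log|p(0)| + (inside sum) = 3.8712 + 3.2958 = 7.1670.
Closed form (all zeros inside, monic): I(r) = n·log(r) = 4·log(6) = 7.1670. ✓

I(r) ≈ 7.1670.


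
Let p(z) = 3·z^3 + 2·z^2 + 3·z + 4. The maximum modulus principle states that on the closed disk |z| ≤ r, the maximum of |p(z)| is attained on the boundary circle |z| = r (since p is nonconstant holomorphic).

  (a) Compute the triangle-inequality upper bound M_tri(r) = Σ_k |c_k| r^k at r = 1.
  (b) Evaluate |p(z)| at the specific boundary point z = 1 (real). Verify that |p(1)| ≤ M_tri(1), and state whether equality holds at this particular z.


Coefficients: c_0 = 4, c_1 = 3, c_2 = 2, c_3 = 3. Radius r = 1.
Part (a). Triangle bound: M_tri(r) = Σ_k |c_k| r^k
  = |4|·1^0 + |3|·1^1 + |2|·1^2 + |3|·1^3
  = 4 + 3 + 2 + 3 = 12.
This bounds M(r) := max_{|z|=r} |p(z)| from above; equality holds iff all terms c_k z^k can be made to align in phase at a single z on |z|=r.
Part (b). At z = 1 (real, on the circle |z| = r):
  p(1) = (4)·1^0 + (3)·1^1 + (2)·1^2 + (3)·1^3 = 12.
  |p(1)| = 12.
Since all nonzero coefficients share the same sign, |p(1)| = 12 = M_tri(1); the triangle bound is attained at z = 1, so in fact M(r) = 12.

M_tri(1) = 12; |p(1)| = 12; equality at z=1: yes.


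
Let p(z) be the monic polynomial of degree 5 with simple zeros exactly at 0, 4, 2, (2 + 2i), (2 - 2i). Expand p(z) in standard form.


The polynomial is p(z) = ∏_{α ∈ S} (z − α), where S = {0, 4, 2, (2 + 2i), (2 - 2i)}.
Expanding the product yields: p(z) = z^5 -10·z^4 + 40·z^3 -80·z^2 + 64·z.
Note conjugate pairs combine to real quadratics: (z − (2+2i))(z − (2−2i)) = z² − 4z + 8.
The resulting polynomial has degree 5 and real coefficients as required.

p(z) = z^5 -10·z^4 + 40·z^3 -80·z^2 + 64·z.


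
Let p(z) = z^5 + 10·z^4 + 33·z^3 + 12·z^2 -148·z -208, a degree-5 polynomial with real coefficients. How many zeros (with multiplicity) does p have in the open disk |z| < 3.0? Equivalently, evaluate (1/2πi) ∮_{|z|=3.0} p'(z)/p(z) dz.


The zeros of p are: -4, (-3 + 2i), (-3 - 2i), 2, -2.
Their magnitudes are: 4, 3.606, 3.606, 2, 2.
Zeros with |z| < R = 3.0: 2, -2.
Count = 2.
By the argument principle, (1/2πi) ∮_{|z|=R} p'(z)/p(z) dz equals exactly this count.

Number of zeros inside |z| < 3.0: 2.


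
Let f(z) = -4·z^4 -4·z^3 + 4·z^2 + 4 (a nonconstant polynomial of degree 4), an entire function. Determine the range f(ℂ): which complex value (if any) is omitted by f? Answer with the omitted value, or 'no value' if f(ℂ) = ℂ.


Little Picard bounds the complement of f(ℂ) to at most one point.
For every w ∈ ℂ, the equation p(z) − w = 0 is a nonconstant polynomial in z and hence has at least one root by the fundamental theorem of algebra. So p is surjective onto ℂ, omitting no value.

Omitted value: no value.


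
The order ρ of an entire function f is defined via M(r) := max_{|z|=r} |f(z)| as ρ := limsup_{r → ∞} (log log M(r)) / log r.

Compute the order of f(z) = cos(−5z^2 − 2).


Write cos(w) = (e^{iw} ± e^{−iw})/(2 or 2i), so |cos(w)| ≤ e^{|w|}. With w = −5z^2 − 2, |w| ≤ 5r^2 + 2 on |z|=r, giving M(r) ≤ e^{5r^2 + 2} and ρ ≤ 2. For the lower bound, choose z on |z|=r with -5z^2 purely imaginary of modulus 5r^2; then |cos(−5z^2 − 2)| grows like e^{5r^2}/2, so ρ ≥ 2. Hence ρ = 2.
Therefore ρ = 2.

Order ρ = 2.


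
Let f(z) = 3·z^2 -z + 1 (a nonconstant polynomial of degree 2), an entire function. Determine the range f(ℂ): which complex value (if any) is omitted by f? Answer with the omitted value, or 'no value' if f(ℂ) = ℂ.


Little Picard bounds the complement of f(ℂ) to at most one point.
For every w ∈ ℂ, the equation p(z) − w = 0 is a nonconstant polynomial in z and hence has at least one root by the fundamental theorem of algebra. So p is surjective onto ℂ, omitting no value.

Omitted value: no value.


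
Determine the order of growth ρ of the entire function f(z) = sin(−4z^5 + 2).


Write sin(w) = (e^{iw} ± e^{−iw})/(2 or 2i), so |sin(w)| ≤ e^{|w|}. With w = −4z^5 + 2, |w| ≤ 4r^5 + 2 on |z|=r, giving M(r) ≤ e^{4r^5 + 2} and ρ ≤ 5. For the lower bound, choose z on |z|=r with -4z^5 purely imaginary of modulus 4r^5; then |sin(−4z^5 + 2)| grows like e^{4r^5}/2, so ρ ≥ 5. Hence ρ = 5.
Therefore ρ = 5.

Order ρ = 5.


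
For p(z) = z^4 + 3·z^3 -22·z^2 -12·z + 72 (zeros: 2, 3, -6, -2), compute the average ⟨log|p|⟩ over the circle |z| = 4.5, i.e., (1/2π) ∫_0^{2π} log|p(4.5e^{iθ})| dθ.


Zeros: -6, -2, 2, 3; r = 4.5.
Inside |z| < r: -2, 2, 3. Outside (|z| ≥ r): -6.
p(0) = 72, so log|p(0)| = log(72) = 4.2767.
Apply Jensen: I(r) = log|p(0)| + Σ_k log(r/|z_k|), summed over zeros inside |z| < r.
  log(r/|z_k|) for z_k = 2: log(4.5/2) = 0.8109
  log(r/|z_k|) for z_k = 3: log(4.5/3) = 0.4055
  log(r/|z_k|) for z_k = -2: log(4.5/2) = 0.8109
  Outside zeros (-6) contribute nothing to the Jensen sum.
Sum over inside zeros: 2.0273.
I(r) = log|p(0)| + (inside sum) = 4.2767 + 2.0273 = 6.3040.
Note: since some zeros are outside |z| ≤ r, the simplified n·log(r) form does NOT apply — only the inside zeros contribute.

I(r) ≈ 6.3040.


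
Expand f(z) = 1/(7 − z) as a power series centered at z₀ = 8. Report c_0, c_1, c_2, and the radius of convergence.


Let w = z − z₀, so z = z₀ + w.
Then 7 − z = 7 − (z₀ + w) = (7 − z₀) − w = -1 − w.
f(z) = 1/(-1 − w) = (1/(-1)) · 1/(1 − w/(-1)) = Σ_{n≥0} w^n / (-1)^(n+1).
So c_n = 1/(-1)^(n+1):
  c_0 = 1/(-1)^1 = -1.
  c_1 = 1/(-1)^2 = 1.
  c_2 = 1/(-1)^3 = -1.
The series is valid for |w/d| < 1, i.e. |z − z₀| < |d|.
Radius of convergence: R = |7 − z₀| = |-1| = 1 (distance from z₀ to the singularity z = 7).

c_0 = -1, c_1 = 1, c_2 = -1; R = 1.


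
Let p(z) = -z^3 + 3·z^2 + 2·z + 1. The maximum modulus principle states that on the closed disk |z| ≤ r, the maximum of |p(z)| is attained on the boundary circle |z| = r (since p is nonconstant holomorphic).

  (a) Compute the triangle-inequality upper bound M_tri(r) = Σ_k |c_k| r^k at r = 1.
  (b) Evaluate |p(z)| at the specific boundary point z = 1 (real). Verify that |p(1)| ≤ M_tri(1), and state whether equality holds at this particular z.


Coefficients: c_0 = 1, c_1 = 2, c_2 = 3, c_3 = -1. Radius r = 1.
Part (a). Triangle bound: M_tri(r) = Σ_k |c_k| r^k
  = |1|·1^0 + |2|·1^1 + |3|·1^2 + |-1|·1^3
  = 1 + 2 + 3 + 1 = 7.
This bounds M(r) := max_{|z|=r} |p(z)| from above; equality holds iff all terms c_k z^k can be made to align in phase at a single z on |z|=r.
Part (b). At z = 1 (real, on the circle |z| = r):
  p(1) = (1)·1^0 + (2)·1^1 + (3)·1^2 + (-1)·1^3 = 5.
  |p(1)| = 5.
Check: |p(1)| = 5 ≤ 7 = M_tri(1). ✓ Equality does not hold at z = 1 (the coefficients have mixed signs, so the terms do not all align in phase there).

M_tri(1) = 7; |p(1)| = 5; equality at z=1: no.


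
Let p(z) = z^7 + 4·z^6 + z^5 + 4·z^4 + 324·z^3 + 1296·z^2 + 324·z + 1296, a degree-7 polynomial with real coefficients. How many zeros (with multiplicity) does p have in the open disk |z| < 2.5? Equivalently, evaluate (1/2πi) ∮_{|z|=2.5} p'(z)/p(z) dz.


The zeros of p are: (3 + 3i), (3 - 3i), -4, (-3 + 3i), (-3 - 3i), (0 + 1i), (0 - 1i).
Their magnitudes are: 4.243, 4.243, 4, 4.243, 4.243, 1, 1.
Zeros with |z| < R = 2.5: (0 + 1i), (0 - 1i).
Count = 2.
By the argument principle, (1/2πi) ∮_{|z|=R} p'(z)/p(z) dz equals exactly this count.

Number of zeros inside |z| < 2.5: 2.


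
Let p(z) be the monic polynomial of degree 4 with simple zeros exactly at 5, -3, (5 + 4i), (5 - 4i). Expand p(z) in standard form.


The polynomial is p(z) = ∏_{α ∈ S} (z − α), where S = {5, -3, (5 + 4i), (5 - 4i)}.
Expanding the product yields: p(z) = z^4 -12·z^3 + 46·z^2 + 68·z -615.
Note conjugate pairs combine to real quadratics: (z − (5+4i))(z − (5−4i)) = z² − 10z + 41.
The resulting polynomial has degree 4 and real coefficients as required.

p(z) = z^4 -12·z^3 + 46·z^2 + 68·z -615.


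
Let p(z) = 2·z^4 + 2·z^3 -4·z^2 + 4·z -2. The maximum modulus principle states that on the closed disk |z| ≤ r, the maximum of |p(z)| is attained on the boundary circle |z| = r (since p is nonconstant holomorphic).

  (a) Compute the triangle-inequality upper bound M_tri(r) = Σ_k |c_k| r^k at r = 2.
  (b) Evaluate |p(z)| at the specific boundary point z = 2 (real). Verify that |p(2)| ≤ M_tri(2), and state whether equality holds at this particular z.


Coefficients: c_0 = -2, c_1 = 4, c_2 = -4, c_3 = 2, c_4 = 2. Radius r = 2.
Part (a). Triangle bound: M_tri(r) = Σ_k |c_k| r^k
  = |-2|·2^0 + |4|·2^1 + |-4|·2^2 + |2|·2^3 + |2|·2^4
  = 2 + 8 + 16 + 16 + 32 = 74.
This bounds M(r) := max_{|z|=r} |p(z)| from above; equality holds iff all terms c_k z^k can be made to align in phase at a single z on |z|=r.
Part (b). At z = 2 (real, on the circle |z| = r):
  p(2) = (-2)·2^0 + (4)·2^1 + (-4)·2^2 + (2)·2^3 + (2)·2^4 = 38.
  |p(2)| = 38.
Check: |p(2)| = 38 ≤ 74 = M_tri(2). ✓ Equality does not hold at z = 2 (the coefficients have mixed signs, so the terms do not all align in phase there).

M_tri(2) = 74; |p(2)| = 38; equality at z=2: no.


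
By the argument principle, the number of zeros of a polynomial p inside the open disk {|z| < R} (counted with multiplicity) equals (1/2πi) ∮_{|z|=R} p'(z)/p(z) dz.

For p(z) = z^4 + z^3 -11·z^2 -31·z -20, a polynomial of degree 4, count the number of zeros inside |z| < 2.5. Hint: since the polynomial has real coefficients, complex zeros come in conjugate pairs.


The zeros of p are: 4, (-2 + 1i), (-2 - 1i), -1.
Their magnitudes are: 4, 2.236, 2.236, 1.
Zeros with |z| < R = 2.5: (-2 + 1i), (-2 - 1i), -1.
Count = 3.
By the argument principle, (1/2πi) ∮_{|z|=R} p'(z)/p(z) dz equals exactly this count.

Number of zeros inside |z| < 2.5: 3.


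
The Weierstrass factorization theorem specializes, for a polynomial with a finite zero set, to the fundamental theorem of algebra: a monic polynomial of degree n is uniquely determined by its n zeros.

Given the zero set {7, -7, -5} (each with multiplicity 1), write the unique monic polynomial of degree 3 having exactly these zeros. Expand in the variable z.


The polynomial is p(z) = ∏_{α ∈ S} (z − α), where S = {7, -7, -5}.
Expanding the product yields: p(z) = z^3 + 5·z^2 -49·z -245.
The resulting polynomial has degree 3 and real coefficients as required.

p(z) = z^3 + 5·z^2 -49·z -245.


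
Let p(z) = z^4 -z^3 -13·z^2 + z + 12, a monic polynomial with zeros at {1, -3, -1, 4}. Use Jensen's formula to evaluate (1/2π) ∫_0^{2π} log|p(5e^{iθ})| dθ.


Zeros: -3, -1, 1, 4; r = 5.
Inside |z| < r: -3, -1, 1, 4. Outside (|z| ≥ r): ∅.
p(0) = 12, so log|p(0)| = log(12) = 2.4849.
Apply Jensen: I(r) = log|p(0)| + Σ_k log(r/|z_k|), summed over zeros inside |z| < r.
  log(r/|z_k|) for z_k = 1: log(5/1) = 1.6094
  log(r/|z_k|) for z_k = -3: log(5/3) = 0.5108
  log(r/|z_k|) for z_k = -1: log(5/1) = 1.6094
  log(r/|z_k|) for z_k = 4: log(5/4) = 0.2231
Sum over inside zeros: 3.9528.
I(r) = log|p(0)| + (inside sum) = 2.4849 + 3.9528 = 6.4378.
Closed form (all zeros inside, monic): I(r) = n·log(r) = 4·log(5) = 6.4378. ✓

I(r) ≈ 6.4378.


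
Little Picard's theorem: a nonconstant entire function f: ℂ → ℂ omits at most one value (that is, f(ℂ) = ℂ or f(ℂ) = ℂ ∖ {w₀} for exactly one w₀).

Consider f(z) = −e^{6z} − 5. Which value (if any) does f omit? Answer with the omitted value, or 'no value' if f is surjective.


Little Picard bounds the complement of f(ℂ) to at most one point.
e^{6z} is never zero on ℂ, so -1·e^{6z} takes every value in ℂ ∖ {0}. Adding -5 shifts the range to ℂ ∖ {-5}. Thus f omits exactly the value -5.

Omitted value: -5.


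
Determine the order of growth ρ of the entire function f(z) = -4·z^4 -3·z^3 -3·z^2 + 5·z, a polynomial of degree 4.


|f(z)| ≤ Σ|c_k|·r^k = O(r^4) as r → ∞. Polynomial growth is O(e^{r^ε}) for every ε > 0 (since r^4/e^{r^ε} → 0), so ρ ≤ ε for all ε > 0, i.e. ρ = 0. Every nonconstant polynomial has order 0.
Therefore ρ = 0.

Order ρ = 0.


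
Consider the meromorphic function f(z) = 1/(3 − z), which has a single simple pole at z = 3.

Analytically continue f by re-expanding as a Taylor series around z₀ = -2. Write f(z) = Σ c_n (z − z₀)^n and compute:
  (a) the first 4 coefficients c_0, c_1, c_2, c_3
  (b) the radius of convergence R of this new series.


Let w = z − z₀, so z = z₀ + w.
Then 3 − z = 3 − (z₀ + w) = (3 − z₀) − w = 5 − w.
f(z) = 1/(5 − w) = (1/(5)) · 1/(1 − w/(5)) = Σ_{n≥0} w^n / (5)^(n+1).
So c_n = 1/(5)^(n+1):
  c_0 = 1/(5)^1 = 1/5.
  c_1 = 1/(5)^2 = 1/25.
  c_2 = 1/(5)^3 = 1/125.
  c_3 = 1/(5)^4 = 1/625.
The series is valid for |w/d| < 1, i.e. |z − z₀| < |d|.
Radius of convergence: R = |3 − z₀| = |5| = 5 (distance from z₀ to the singularity z = 3).

c_0 = 1/5, c_1 = 1/25, c_2 = 1/125, c_3 = 1/625; R = 5.


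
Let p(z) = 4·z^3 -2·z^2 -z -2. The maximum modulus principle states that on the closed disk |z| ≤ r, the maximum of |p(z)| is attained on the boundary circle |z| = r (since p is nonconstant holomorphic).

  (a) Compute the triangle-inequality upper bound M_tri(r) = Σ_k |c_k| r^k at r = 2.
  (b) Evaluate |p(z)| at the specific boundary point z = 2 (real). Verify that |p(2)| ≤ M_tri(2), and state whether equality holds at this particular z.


Coefficients: c_0 = -2, c_1 = -1, c_2 = -2, c_3 = 4. Radius r = 2.
Part (a). Triangle bound: M_tri(r) = Σ_k |c_k| r^k
  = |-2|·2^0 + |-1|·2^1 + |-2|·2^2 + |4|·2^3
  = 2 + 2 + 8 + 32 = 44.
This bounds M(r) := max_{|z|=r} |p(z)| from above; equality holds iff all terms c_k z^k can be made to align in phase at a single z on |z|=r.
Part (b). At z = 2 (real, on the circle |z| = r):
  p(2) = (-2)·2^0 + (-1)·2^1 + (-2)·2^2 + (4)·2^3 = 20.
  |p(2)| = 20.
Check: |p(2)| = 20 ≤ 44 = M_tri(2). ✓ Equality does not hold at z = 2 (the coefficients have mixed signs, so the terms do not all align in phase there).

M_tri(2) = 44; |p(2)| = 20; equality at z=2: no.


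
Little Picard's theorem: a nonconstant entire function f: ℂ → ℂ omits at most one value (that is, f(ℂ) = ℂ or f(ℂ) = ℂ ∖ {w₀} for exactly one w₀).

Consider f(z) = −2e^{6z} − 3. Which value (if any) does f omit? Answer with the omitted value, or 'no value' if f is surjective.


Little Picard bounds the complement of f(ℂ) to at most one point.
e^{6z} is never zero on ℂ, so -2·e^{6z} takes every value in ℂ ∖ {0}. Adding -3 shifts the range to ℂ ∖ {-3}. Thus f omits exactly the value -3.

Omitted value: -3.


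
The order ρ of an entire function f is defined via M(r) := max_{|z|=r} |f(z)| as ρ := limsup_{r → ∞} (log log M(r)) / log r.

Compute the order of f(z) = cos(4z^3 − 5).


Write cos(w) = (e^{iw} ± e^{−iw})/(2 or 2i), so |cos(w)| ≤ e^{|w|}. With w = 4z^3 − 5, |w| ≤ 4r^3 + 5 on |z|=r, giving M(r) ≤ e^{4r^3 + 5} and ρ ≤ 3. For the lower bound, choose z on |z|=r with 4z^3 purely imaginary of modulus 4r^3; then |cos(4z^3 − 5)| grows like e^{4r^3}/2, so ρ ≥ 3. Hence ρ = 3.
Therefore ρ = 3.

Order ρ = 3.


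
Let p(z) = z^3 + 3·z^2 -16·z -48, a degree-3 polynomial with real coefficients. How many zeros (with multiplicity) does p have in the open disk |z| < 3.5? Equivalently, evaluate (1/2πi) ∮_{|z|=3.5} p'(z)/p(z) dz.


The zeros of p are: -3, 4, -4.
Their magnitudes are: 3, 4, 4.
Zeros with |z| < R = 3.5: -3.
Count = 1.
By the argument principle, (1/2πi) ∮_{|z|=R} p'(z)/p(z) dz equals exactly this count.

Number of zeros inside |z| < 3.5: 1.


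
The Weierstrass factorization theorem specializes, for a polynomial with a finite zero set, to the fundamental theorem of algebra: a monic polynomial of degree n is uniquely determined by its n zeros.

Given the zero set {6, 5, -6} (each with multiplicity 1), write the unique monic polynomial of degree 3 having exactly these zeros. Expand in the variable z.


The polynomial is p(z) = ∏_{α ∈ S} (z − α), where S = {6, 5, -6}.
Expanding the product yields: p(z) = z^3 -5·z^2 -36·z + 180.
The resulting polynomial has degree 3 and real coefficients as required.

p(z) = z^3 -5·z^2 -36·z + 180.


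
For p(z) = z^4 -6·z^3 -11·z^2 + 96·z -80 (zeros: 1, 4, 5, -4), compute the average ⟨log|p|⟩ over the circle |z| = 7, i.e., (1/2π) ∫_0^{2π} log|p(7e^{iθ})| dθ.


Zeros: -4, 1, 4, 5; r = 7.
Inside |z| < r: -4, 1, 4, 5. Outside (|z| ≥ r): ∅.
p(0) = -80, so log|p(0)| = log(80) = 4.3820.
Apply Jensen: I(r) = log|p(0)| + Σ_k log(r/|z_k|), summed over zeros inside |z| < r.
  log(r/|z_k|) for z_k = 1: log(7/1) = 1.9459
  log(r/|z_k|) for z_k = 4: log(7/4) = 0.5596
  log(r/|z_k|) for z_k = 5: log(7/5) = 0.3365
  log(r/|z_k|) for z_k = -4: log(7/4) = 0.5596
Sum over inside zeros: 3.4016.
I(r) = log|p(0)| + (inside sum) = 4.3820 + 3.4016 = 7.7836.
Closed form (all zeros inside, monic): I(r) = n·log(r) = 4·log(7) = 7.7836. ✓

I(r) ≈ 7.7836.


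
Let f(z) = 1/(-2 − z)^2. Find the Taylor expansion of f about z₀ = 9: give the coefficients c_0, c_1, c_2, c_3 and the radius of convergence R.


Let w = z − z₀, so z = z₀ + w.
Then -2 − z = -2 − (z₀ + w) = (-2 − z₀) − w = -11 − w.
f(z) = 1/(-11 − w)^2 = (1/(-11)^2) · (1 − w/(-11))^{−2}.
By the binomial series (1−u)^{−2} = Σ_{n≥0} C(n+1, 1) u^n for |u|<1, with u = w/(-11):
  c_n = C(n+1, 1) / (-11)^(n+2).
  c_0 = 1/(-11)^2 = 1/121.
  c_1 = 2/(-11)^3 = -2/1331.
  c_2 = 3/(-11)^4 = 3/14641.
  c_3 = 4/(-11)^5 = -4/161051.
The series is valid for |w/d| < 1, i.e. |z − z₀| < |d|.
Radius of convergence: R = |-2 − z₀| = |-11| = 11 (distance from z₀ to the singularity z = -2).

c_0 = 1/121, c_1 = -2/1331, c_2 = 3/14641, c_3 = -4/161051; R = 11.


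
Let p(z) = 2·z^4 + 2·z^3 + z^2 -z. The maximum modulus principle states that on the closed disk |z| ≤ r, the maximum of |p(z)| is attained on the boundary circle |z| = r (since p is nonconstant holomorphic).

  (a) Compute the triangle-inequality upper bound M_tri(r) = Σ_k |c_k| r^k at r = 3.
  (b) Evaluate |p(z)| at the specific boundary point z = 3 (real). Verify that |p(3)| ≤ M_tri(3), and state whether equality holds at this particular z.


Coefficients: c_0 = 0, c_1 = -1, c_2 = 1, c_3 = 2, c_4 = 2. Radius r = 3.
Part (a). Triangle bound: M_tri(r) = Σ_k |c_k| r^k
  = |0|·3^0 + |-1|·3^1 + |1|·3^2 + |2|·3^3 + |2|·3^4
  = 0 + 3 + 9 + 54 + 162 = 228.
This bounds M(r) := max_{|z|=r} |p(z)| from above; equality holds iff all terms c_k z^k can be made to align in phase at a single z on |z|=r.
Part (b). At z = 3 (real, on the circle |z| = r):
  p(3) = (0)·3^0 + (-1)·3^1 + (1)·3^2 + (2)·3^3 + (2)·3^4 = 222.
  |p(3)| = 222.
Check: |p(3)| = 222 ≤ 228 = M_tri(3). ✓ Equality does not hold at z = 3 (the coefficients have mixed signs, so the terms do not all align in phase there).

M_tri(3) = 228; |p(3)| = 222; equality at z=3: no.


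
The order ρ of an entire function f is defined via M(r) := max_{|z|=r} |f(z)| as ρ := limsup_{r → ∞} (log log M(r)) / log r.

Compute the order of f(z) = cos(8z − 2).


cos(w) is a linear combination of e^{iw} and e^{−iw} (or e^w, e^{−w} in the hyperbolic case), so |cos(w)| ≤ e^{|w|}. With w = 8z − 2, |w| ≤ 8|z| + 2 = 8r + 2 on |z| = r, giving M(r) ≤ e^{8r + 2}, so ρ ≤ 1. On a suitable ray (z = it for sin/cos; z = t for sinh/cosh, t real → ∞), |cos(8z − 2)| grows like e^{8|t|}/2, so ρ ≥ 1. Hence ρ = 1.
Therefore ρ = 1.

Order ρ = 1.


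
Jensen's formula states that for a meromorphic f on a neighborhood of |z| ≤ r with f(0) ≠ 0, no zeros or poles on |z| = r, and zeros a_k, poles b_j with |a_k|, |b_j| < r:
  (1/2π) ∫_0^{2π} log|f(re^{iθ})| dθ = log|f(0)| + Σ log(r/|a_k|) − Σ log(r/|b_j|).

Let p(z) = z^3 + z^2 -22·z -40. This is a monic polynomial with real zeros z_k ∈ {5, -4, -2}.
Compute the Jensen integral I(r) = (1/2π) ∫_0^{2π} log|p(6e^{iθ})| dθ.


Zeros: -4, -2, 5; r = 6.
Inside |z| < r: -4, -2, 5. Outside (|z| ≥ r): ∅.
p(0) = -40, so log|p(0)| = log(40) = 3.6889.
Apply Jensen: I(r) = log|p(0)| + Σ_k log(r/|z_k|), summed over zeros inside |z| < r.
  log(r/|z_k|) for z_k = 5: log(6/5) = 0.1823
  log(r/|z_k|) for z_k = -4: log(6/4) = 0.4055
  log(r/|z_k|) for z_k = -2: log(6/2) = 1.0986
Sum over inside zeros: 1.6864.
I(r) = log|p(0)| + (inside sum) = 3.6889 + 1.6864 = 5.3753.
Closed form (all zeros inside, monic): I(r) = n·log(r) = 3·log(6) = 5.3753. ✓

I(r) ≈ 5.3753.


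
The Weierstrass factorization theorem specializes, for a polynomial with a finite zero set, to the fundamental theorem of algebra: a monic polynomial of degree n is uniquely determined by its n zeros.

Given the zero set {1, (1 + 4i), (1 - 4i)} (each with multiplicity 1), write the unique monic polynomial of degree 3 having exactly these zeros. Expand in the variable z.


The polynomial is p(z) = ∏_{α ∈ S} (z − α), where S = {1, (1 + 4i), (1 - 4i)}.
Expanding the product yields: p(z) = z^3 -3·z^2 + 19·z -17.
Note conjugate pairs combine to real quadratics: (z − (1+4i))(z − (1−4i)) = z² − 2z + 17.
The resulting polynomial has degree 3 and real coefficients as required.

p(z) = z^3 -3·z^2 + 19·z -17.


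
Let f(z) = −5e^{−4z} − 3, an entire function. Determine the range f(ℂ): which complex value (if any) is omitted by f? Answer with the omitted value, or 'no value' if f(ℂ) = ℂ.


Little Picard bounds the complement of f(ℂ) to at most one point.
e^{−4z} is never zero on ℂ, so -5·e^{−4z} takes every value in ℂ ∖ {0}. Adding -3 shifts the range to ℂ ∖ {-3}. Thus f omits exactly the value -3.

Omitted value: -3.


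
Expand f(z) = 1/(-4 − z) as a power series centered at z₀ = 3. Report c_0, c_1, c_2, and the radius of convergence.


Let w = z − z₀, so z = z₀ + w.
Then -4 − z = -4 − (z₀ + w) = (-4 − z₀) − w = -7 − w.
f(z) = 1/(-7 − w) = (1/(-7)) · 1/(1 − w/(-7)) = Σ_{n≥0} w^n / (-7)^(n+1).
So c_n = 1/(-7)^(n+1):
  c_0 = 1/(-7)^1 = -1/7.
  c_1 = 1/(-7)^2 = 1/49.
  c_2 = 1/(-7)^3 = -1/343.
The series is valid for |w/d| < 1, i.e. |z − z₀| < |d|.
Radius of convergence: R = |-4 − z₀| = |-7| = 7 (distance from z₀ to the singularity z = -4).

c_0 = -1/7, c_1 = 1/49, c_2 = -1/343; R = 7.


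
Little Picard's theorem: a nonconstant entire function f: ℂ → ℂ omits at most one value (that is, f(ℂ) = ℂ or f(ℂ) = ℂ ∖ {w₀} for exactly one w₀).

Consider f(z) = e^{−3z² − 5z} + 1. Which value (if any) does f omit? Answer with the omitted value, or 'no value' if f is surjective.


Little Picard bounds the complement of f(ℂ) to at most one point.
The exponent g(z) = −3z² − 5z is a nonconstant polynomial, hence surjective onto ℂ. So e^{g(z)} takes every value in {e^w : w ∈ ℂ} = ℂ ∖ {0}. Adding 1 shifts the range to ℂ ∖ {1}. f omits exactly 1.

Omitted value: 1.


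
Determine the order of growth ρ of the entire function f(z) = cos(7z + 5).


cos(w) is a linear combination of e^{iw} and e^{−iw} (or e^w, e^{−w} in the hyperbolic case), so |cos(w)| ≤ e^{|w|}. With w = 7z + 5, |w| ≤ 7|z| + 5 = 7r + 5 on |z| = r, giving M(r) ≤ e^{7r + 5}, so ρ ≤ 1. On a suitable ray (z = it for sin/cos; z = t for sinh/cosh, t real → ∞), |cos(7z + 5)| grows like e^{7|t|}/2, so ρ ≥ 1. Hence ρ = 1.
Therefore ρ = 1.

Order ρ = 1.


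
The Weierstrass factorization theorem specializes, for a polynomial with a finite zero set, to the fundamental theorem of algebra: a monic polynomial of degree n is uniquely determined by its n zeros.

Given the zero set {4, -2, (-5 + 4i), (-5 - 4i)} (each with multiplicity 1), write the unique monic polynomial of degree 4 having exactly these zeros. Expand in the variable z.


The polynomial is p(z) = ∏_{α ∈ S} (z − α), where S = {4, -2, (-5 + 4i), (-5 - 4i)}.
Expanding the product yields: p(z) = z^4 + 8·z^3 + 13·z^2 -162·z -328.
Note conjugate pairs combine to real quadratics: (z − (-5+4i))(z − (-5−4i)) = z² + 10z + 41.
The resulting polynomial has degree 4 and real coefficients as required.

p(z) = z^4 + 8·z^3 + 13·z^2 -162·z -328.


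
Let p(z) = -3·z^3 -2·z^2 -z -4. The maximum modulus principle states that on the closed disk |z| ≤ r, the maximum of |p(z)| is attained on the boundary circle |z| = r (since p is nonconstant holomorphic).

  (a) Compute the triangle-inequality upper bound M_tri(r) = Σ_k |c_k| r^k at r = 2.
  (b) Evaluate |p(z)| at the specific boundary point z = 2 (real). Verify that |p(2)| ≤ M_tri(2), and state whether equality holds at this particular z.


Coefficients: c_0 = -4, c_1 = -1, c_2 = -2, c_3 = -3. Radius r = 2.
Part (a). Triangle bound: M_tri(r) = Σ_k |c_k| r^k
  = |-4|·2^0 + |-1|·2^1 + |-2|·2^2 + |-3|·2^3
  = 4 + 2 + 8 + 24 = 38.
This bounds M(r) := max_{|z|=r} |p(z)| from above; equality holds iff all terms c_k z^k can be made to align in phase at a single z on |z|=r.
Part (b). At z = 2 (real, on the circle |z| = r):
  p(2) = (-4)·2^0 + (-1)·2^1 + (-2)·2^2 + (-3)·2^3 = -38.
  |p(2)| = 38.
Since all nonzero coefficients share the same sign, |p(2)| = 38 = M_tri(2); the triangle bound is attained at z = 2, so in fact M(r) = 38.

M_tri(2) = 38; |p(2)| = 38; equality at z=2: yes.


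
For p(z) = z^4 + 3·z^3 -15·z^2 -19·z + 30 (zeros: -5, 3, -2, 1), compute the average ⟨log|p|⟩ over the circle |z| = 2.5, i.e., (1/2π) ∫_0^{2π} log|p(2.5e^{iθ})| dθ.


Zeros: -5, -2, 1, 3; r = 2.5.
Inside |z| < r: -2, 1. Outside (|z| ≥ r): -5, 3.
p(0) = 30, so log|p(0)| = log(30) = 3.4012.
Apply Jensen: I(r) = log|p(0)| + Σ_k log(r/|z_k|), summed over zeros inside |z| < r.
  log(r/|z_k|) for z_k = -2: log(2.5/2) = 0.2231
  log(r/|z_k|) for z_k = 1: log(2.5/1) = 0.9163
  Outside zeros (-5, 3) contribute nothing to the Jensen sum.
Sum over inside zeros: 1.1394.
I(r) = log|p(0)| + (inside sum) = 3.4012 + 1.1394 = 4.5406.
Note: since some zeros are outside |z| ≤ r, the simplified n·log(r) form does NOT apply — only the inside zeros contribute.

I(r) ≈ 4.5406.


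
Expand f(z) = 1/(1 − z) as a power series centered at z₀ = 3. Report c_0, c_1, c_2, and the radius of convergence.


Let w = z − z₀, so z = z₀ + w.
Then 1 − z = 1 − (z₀ + w) = (1 − z₀) − w = -2 − w.
f(z) = 1/(-2 − w) = (1/(-2)) · 1/(1 − w/(-2)) = Σ_{n≥0} w^n / (-2)^(n+1).
So c_n = 1/(-2)^(n+1):
  c_0 = 1/(-2)^1 = -1/2.
  c_1 = 1/(-2)^2 = 1/4.
  c_2 = 1/(-2)^3 = -1/8.
The series is valid for |w/d| < 1, i.e. |z − z₀| < |d|.
Radius of convergence: R = |1 − z₀| = |-2| = 2 (distance from z₀ to the singularity z = 1).

c_0 = -1/2, c_1 = 1/4, c_2 = -1/8; R = 2.


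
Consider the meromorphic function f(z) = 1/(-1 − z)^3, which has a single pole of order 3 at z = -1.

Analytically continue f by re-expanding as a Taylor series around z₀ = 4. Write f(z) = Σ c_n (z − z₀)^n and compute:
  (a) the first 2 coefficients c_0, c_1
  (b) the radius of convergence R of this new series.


Let w = z − z₀, so z = z₀ + w.
Then -1 − z = -1 − (z₀ + w) = (-1 − z₀) − w = -5 − w.
f(z) = 1/(-5 − w)^3 = (1/(-5)^3) · (1 − w/(-5))^{−3}.
By the binomial series (1−u)^{−3} = Σ_{n≥0} C(n+2, 2) u^n for |u|<1, with u = w/(-5):
  c_n = C(n+2, 2) / (-5)^(n+3).
  c_0 = 1/(-5)^3 = -1/125.
  c_1 = 3/(-5)^4 = 3/625.
The series is valid for |w/d| < 1, i.e. |z − z₀| < |d|.
Radius of convergence: R = |-1 − z₀| = |-5| = 5 (distance from z₀ to the singularity z = -1).

c_0 = -1/125, c_1 = 3/625; R = 5.


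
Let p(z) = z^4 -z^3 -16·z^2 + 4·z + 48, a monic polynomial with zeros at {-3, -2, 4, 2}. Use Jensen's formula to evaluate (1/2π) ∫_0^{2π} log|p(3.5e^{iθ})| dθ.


Zeros: -3, -2, 2, 4; r = 3.5.
Inside |z| < r: -3, -2, 2. Outside (|z| ≥ r): 4.
p(0) = 48, so log|p(0)| = log(48) = 3.8712.
Apply Jensen: I(r) = log|p(0)| + Σ_k log(r/|z_k|), summed over zeros inside |z| < r.
  log(r/|z_k|) for z_k = -3: log(3.5/3) = 0.1542
  log(r/|z_k|) for z_k = -2: log(3.5/2) = 0.5596
  log(r/|z_k|) for z_k = 2: log(3.5/2) = 0.5596
  Outside zeros (4) contribute nothing to the Jensen sum.
Sum over inside zeros: 1.2734.
I(r) = log|p(0)| + (inside sum) = 3.8712 + 1.2734 = 5.1446.
Note: since some zeros are outside |z| ≤ r, the simplified n·log(r) form does NOT apply — only the inside zeros contribute.

I(r) ≈ 5.1446.


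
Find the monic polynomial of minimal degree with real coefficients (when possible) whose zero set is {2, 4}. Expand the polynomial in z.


The polynomial is p(z) = ∏_{α ∈ S} (z − α), where S = {2, 4}.
Expanding the product yields: p(z) = z^2 -6·z + 8.
The resulting polynomial has degree 2 and real coefficients as required.

p(z) = z^2 -6·z + 8.


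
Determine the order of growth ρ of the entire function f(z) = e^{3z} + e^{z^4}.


Each summand is entire of order 1 and 4 respectively (as in the single-exponential case). The order of a sum is at most the max of the orders, so ρ ≤ 4. For the lower bound: on |z|=r choose arg z so that 1z^4 is real positive; then |e^{1z^4}| = e^{1r^4} while |e^{3z}| ≤ e^{3r^1} = o(e^{1r^4}). So |f| ≥ e^{1r^4}(1 − o(1)) and ρ ≥ 4. Hence ρ = max(1, 4) = 4.
Therefore ρ = 4.

Order ρ = 4.


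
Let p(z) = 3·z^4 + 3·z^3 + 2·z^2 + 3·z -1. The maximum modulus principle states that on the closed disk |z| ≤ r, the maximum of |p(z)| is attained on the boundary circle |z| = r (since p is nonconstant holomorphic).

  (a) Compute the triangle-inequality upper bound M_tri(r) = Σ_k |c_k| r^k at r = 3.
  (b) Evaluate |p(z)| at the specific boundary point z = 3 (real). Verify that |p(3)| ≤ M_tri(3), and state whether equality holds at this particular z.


Coefficients: c_0 = -1, c_1 = 3, c_2 = 2, c_3 = 3, c_4 = 3. Radius r = 3.
Part (a). Triangle bound: M_tri(r) = Σ_k |c_k| r^k
  = |-1|·3^0 + |3|·3^1 + |2|·3^2 + |3|·3^3 + |3|·3^4
  = 1 + 9 + 18 + 81 + 243 = 352.
This bounds M(r) := max_{|z|=r} |p(z)| from above; equality holds iff all terms c_k z^k can be made to align in phase at a single z on |z|=r.
Part (b). At z = 3 (real, on the circle |z| = r):
  p(3) = (-1)·3^0 + (3)·3^1 + (2)·3^2 + (3)·3^3 + (3)·3^4 = 350.
  |p(3)| = 350.
Check: |p(3)| = 350 ≤ 352 = M_tri(3). ✓ Equality does not hold at z = 3 (the coefficients have mixed signs, so the terms do not all align in phase there).

M_tri(3) = 352; |p(3)| = 350; equality at z=3: no.


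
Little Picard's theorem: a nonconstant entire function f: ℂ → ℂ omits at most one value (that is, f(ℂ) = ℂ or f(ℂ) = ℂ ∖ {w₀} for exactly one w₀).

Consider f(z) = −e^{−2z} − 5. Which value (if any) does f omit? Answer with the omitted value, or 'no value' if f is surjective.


Little Picard bounds the complement of f(ℂ) to at most one point.
e^{−2z} is never zero on ℂ, so -1·e^{−2z} takes every value in ℂ ∖ {0}. Adding -5 shifts the range to ℂ ∖ {-5}. Thus f omits exactly the value -5.

Omitted value: -5.


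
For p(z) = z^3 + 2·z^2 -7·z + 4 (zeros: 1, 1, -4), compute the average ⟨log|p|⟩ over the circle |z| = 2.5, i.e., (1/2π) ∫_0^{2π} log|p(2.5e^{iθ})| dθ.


Zeros: -4, 1, 1; r = 2.5.
Inside |z| < r: 1, 1. Outside (|z| ≥ r): -4.
p(0) = 4, so log|p(0)| = log(4) = 1.3863.
Apply Jensen: I(r) = log|p(0)| + Σ_k log(r/|z_k|), summed over zeros inside |z| < r.
  log(r/|z_k|) for z_k = 1: log(2.5/1) = 0.9163
  log(r/|z_k|) for z_k = 1: log(2.5/1) = 0.9163
  Outside zeros (-4) contribute nothing to the Jensen sum.
Sum over inside zeros: 1.8326.
I(r) = log|p(0)| + (inside sum) = 1.3863 + 1.8326 = 3.2189.
Note: since some zeros are outside |z| ≤ r, the simplified n·log(r) form does NOT apply — only the inside zeros contribute.

I(r) ≈ 3.2189.


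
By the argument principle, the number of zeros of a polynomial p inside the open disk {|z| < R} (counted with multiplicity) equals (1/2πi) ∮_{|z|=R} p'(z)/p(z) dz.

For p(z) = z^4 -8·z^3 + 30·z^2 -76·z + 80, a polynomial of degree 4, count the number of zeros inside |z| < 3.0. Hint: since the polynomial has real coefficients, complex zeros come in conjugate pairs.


The zeros of p are: 2, 4, (1 + 3i), (1 - 3i).
Their magnitudes are: 2, 4, 3.162, 3.162.
Zeros with |z| < R = 3.0: 2.
Count = 1.
By the argument principle, (1/2πi) ∮_{|z|=R} p'(z)/p(z) dz equals exactly this count.

Number of zeros inside |z| < 3.0: 1.


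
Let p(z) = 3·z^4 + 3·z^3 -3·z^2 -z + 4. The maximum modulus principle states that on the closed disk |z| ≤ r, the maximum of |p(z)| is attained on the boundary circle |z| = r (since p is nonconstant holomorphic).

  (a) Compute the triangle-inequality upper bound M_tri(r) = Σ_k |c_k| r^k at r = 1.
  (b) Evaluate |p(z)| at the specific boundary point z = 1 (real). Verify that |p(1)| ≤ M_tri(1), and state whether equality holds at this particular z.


Coefficients: c_0 = 4, c_1 = -1, c_2 = -3, c_3 = 3, c_4 = 3. Radius r = 1.
Part (a). Triangle bound: M_tri(r) = Σ_k |c_k| r^k
  = |4|·1^0 + |-1|·1^1 + |-3|·1^2 + |3|·1^3 + |3|·1^4
  = 4 + 1 + 3 + 3 + 3 = 14.
This bounds M(r) := max_{|z|=r} |p(z)| from above; equality holds iff all terms c_k z^k can be made to align in phase at a single z on |z|=r.
Part (b). At z = 1 (real, on the circle |z| = r):
  p(1) = (4)·1^0 + (-1)·1^1 + (-3)·1^2 + (3)·1^3 + (3)·1^4 = 6.
  |p(1)| = 6.
Check: |p(1)| = 6 ≤ 14 = M_tri(1). ✓ Equality does not hold at z = 1 (the coefficients have mixed signs, so the terms do not all align in phase there).

M_tri(1) = 14; |p(1)| = 6; equality at z=1: no.


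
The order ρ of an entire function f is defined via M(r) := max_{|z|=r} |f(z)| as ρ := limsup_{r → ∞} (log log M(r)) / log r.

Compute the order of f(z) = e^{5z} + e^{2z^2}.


Each summand is entire of order 1 and 2 respectively (as in the single-exponential case). The order of a sum is at most the max of the orders, so ρ ≤ 2. For the lower bound: on |z|=r choose arg z so that 2z^2 is real positive; then |e^{2z^2}| = e^{2r^2} while |e^{5z}| ≤ e^{5r^1} = o(e^{2r^2}). So |f| ≥ e^{2r^2}(1 − o(1)) and ρ ≥ 2. Hence ρ = max(1, 2) = 2.
Therefore ρ = 2.

Order ρ = 2.


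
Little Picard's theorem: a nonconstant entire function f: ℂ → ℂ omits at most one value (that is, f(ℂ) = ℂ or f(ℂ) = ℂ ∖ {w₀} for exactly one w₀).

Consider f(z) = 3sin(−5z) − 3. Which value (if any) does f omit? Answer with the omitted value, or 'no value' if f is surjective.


Little Picard bounds the complement of f(ℂ) to at most one point.
sin is entire and surjective onto ℂ: for every w ∈ ℂ, sin(ζ) = w has a solution ζ ∈ ℂ (e.g., via the complex inverse arcsin). With ζ = −5z this gives z = ζ/(-5). Then 3·sin(−5z) takes every value in 3·ℂ = ℂ, and adding -3 is a bijection of ℂ. So f is surjective and omits no value. (Note: only on the real line is sin bounded by [−1, 1].)

Omitted value: no value.


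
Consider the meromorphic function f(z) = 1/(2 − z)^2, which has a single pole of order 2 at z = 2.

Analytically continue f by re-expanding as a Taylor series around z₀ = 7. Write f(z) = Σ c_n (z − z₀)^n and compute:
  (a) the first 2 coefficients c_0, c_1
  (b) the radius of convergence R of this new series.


Let w = z − z₀, so z = z₀ + w.
Then 2 − z = 2 − (z₀ + w) = (2 − z₀) − w = -5 − w.
f(z) = 1/(-5 − w)^2 = (1/(-5)^2) · (1 − w/(-5))^{−2}.
By the binomial series (1−u)^{−2} = Σ_{n≥0} C(n+1, 1) u^n for |u|<1, with u = w/(-5):
  c_n = C(n+1, 1) / (-5)^(n+2).
  c_0 = 1/(-5)^2 = 1/25.
  c_1 = 2/(-5)^3 = -2/125.
The series is valid for |w/d| < 1, i.e. |z − z₀| < |d|.
Radius of convergence: R = |2 − z₀| = |-5| = 5 (distance from z₀ to the singularity z = 2).

c_0 = 1/25, c_1 = -2/125; R = 5.


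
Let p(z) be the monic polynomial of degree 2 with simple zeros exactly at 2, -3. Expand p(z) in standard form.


The polynomial is p(z) = ∏_{α ∈ S} (z − α), where S = {2, -3}.
Expanding the product yields: p(z) = z^2 + z -6.
The resulting polynomial has degree 2 and real coefficients as required.

p(z) = z^2 + z -6.


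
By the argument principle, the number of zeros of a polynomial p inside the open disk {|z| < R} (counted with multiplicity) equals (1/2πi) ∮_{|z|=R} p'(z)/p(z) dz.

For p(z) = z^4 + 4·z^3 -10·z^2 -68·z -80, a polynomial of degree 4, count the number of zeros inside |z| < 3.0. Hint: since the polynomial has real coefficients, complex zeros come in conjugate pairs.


The zeros of p are: -2, 4, (-3 + 1i), (-3 - 1i).
Their magnitudes are: 2, 4, 3.162, 3.162.
Zeros with |z| < R = 3.0: -2.
Count = 1.
By the argument principle, (1/2πi) ∮_{|z|=R} p'(z)/p(z) dz equals exactly this count.

Number of zeros inside |z| < 3.0: 1.


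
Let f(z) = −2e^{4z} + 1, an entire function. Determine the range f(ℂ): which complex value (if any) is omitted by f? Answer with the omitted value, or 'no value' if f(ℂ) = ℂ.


Little Picard bounds the complement of f(ℂ) to at most one point.
e^{4z} is never zero on ℂ, so -2·e^{4z} takes every value in ℂ ∖ {0}. Adding 1 shifts the range to ℂ ∖ {1}. Thus f omits exactly the value 1.

Omitted value: 1.


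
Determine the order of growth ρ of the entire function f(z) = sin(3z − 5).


sin(w) is a linear combination of e^{iw} and e^{−iw} (or e^w, e^{−w} in the hyperbolic case), so |sin(w)| ≤ e^{|w|}. With w = 3z − 5, |w| ≤ 3|z| + 5 = 3r + 5 on |z| = r, giving M(r) ≤ e^{3r + 5}, so ρ ≤ 1. On a suitable ray (z = it for sin/cos; z = t for sinh/cosh, t real → ∞), |sin(3z − 5)| grows like e^{3|t|}/2, so ρ ≥ 1. Hence ρ = 1.
Therefore ρ = 1.

Order ρ = 1.
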